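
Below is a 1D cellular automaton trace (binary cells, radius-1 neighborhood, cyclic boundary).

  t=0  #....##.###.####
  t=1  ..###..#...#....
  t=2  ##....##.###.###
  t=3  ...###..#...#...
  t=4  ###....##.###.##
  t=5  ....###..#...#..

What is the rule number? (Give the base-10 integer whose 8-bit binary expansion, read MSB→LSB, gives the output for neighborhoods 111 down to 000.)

  [7] ### => .  t=0,i=9
  [6] ##. => .  t=0,i=0
  [5] #.# => #  t=0,i=7
  [4] #.. => .  t=0,i=1
  [3] .## => .  t=0,i=5
  [2] .#. => #  t=1,i=7
  [1] ..# => #  t=0,i=4
  [0] ... => #  t=0,i=2
  bits 00100111 = 39

39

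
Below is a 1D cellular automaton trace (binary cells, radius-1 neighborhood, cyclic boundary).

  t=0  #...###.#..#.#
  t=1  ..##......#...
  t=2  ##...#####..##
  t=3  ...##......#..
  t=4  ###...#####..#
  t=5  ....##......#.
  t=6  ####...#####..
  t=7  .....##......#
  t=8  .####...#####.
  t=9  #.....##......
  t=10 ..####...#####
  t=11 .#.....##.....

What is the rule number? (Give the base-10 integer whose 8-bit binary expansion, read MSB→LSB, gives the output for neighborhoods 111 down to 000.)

3

  ### -> .   bit 7 = 0  t=0,i=5
  ##. -> .   bit 6 = 0  t=0,i=0
  #.# -> .   bit 5 = 0  t=0,i=7
  #.. -> .   bit 4 = 0  t=0,i=1
  .## -> .   bit 3 = 0  t=0,i=4
  .#. -> .   bit 2 = 0  t=0,i=8
  ..# -> #   bit 1 = 1  t=0,i=3
  ... -> #   bit 0 = 1  t=0,i=2
  bits 00000011 = 3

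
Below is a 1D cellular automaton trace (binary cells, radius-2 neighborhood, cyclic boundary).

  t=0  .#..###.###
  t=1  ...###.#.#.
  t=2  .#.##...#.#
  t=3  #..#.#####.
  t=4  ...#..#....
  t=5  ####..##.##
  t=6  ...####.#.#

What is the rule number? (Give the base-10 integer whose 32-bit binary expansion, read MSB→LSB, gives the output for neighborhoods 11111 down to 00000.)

  [31] ##### => .  t=3,i=7
  [30] ####. => .  t=3,i=8
  [29] ###.# => .  t=0,i=6
  [28] ###.. => #  t=5,i=3
  [27] ##.## => #  t=0,i=7
  [26] ##.#. => .  t=0,i=0
  [25] ##..# => #  t=5,i=4
  [24] ##... => #  t=2,i=5
  [23] #.### => .  t=0,i=8
  [22] #.##. => #  t=2,i=3
  [21] #.#.# => .  t=1,i=7
  [20] #.#.. => .  t=0,i=1
  [19] #..## => #  t=0,i=3
  [18] #..#. => .  t=3,i=2
  [17] #...# => #  t=2,i=6
  [16] #.... => .  t=1,i=0
  [15] .#### => #  t=3,i=6
  [14] .###. => #  t=0,i=5
  [13] .##.# => .  t=5,i=7
  [12] .##.. => .  t=2,i=4
  [11] .#.## => .  t=2,i=2
  [10] .#.#. => #  t=1,i=8
  [9] .#..# => .  t=0,i=2
  [8] .#... => #  t=1,i=10
  [7] ..### => #  t=0,i=4
  [6] ..##. => #  t=5,i=6
  [5] ..#.# => #  t=2,i=8
  [4] ..#.. => #  t=4,i=3
  [3] ...## => .  t=1,i=2
  [2] ...#. => #  t=2,i=7
  [1] ....# => #  t=1,i=1
  [0] ..... => #  t=4,i=0
  bits 00011011010010101100010111110111 = 457885175

457885175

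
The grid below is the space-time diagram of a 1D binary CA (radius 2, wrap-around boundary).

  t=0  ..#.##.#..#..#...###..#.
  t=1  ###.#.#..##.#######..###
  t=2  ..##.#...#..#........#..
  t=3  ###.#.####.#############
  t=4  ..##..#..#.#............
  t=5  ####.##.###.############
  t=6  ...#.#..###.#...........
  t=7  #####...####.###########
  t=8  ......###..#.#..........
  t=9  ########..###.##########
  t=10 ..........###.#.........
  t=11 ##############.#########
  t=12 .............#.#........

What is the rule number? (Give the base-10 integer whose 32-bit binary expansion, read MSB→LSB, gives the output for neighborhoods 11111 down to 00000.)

617043455

  nb #####: next=.  (t=1,i=0, bit31=0)
  nb ####.: next=.  (t=1,i=1, bit30=0)
  nb ###.#: next=#  (t=1,i=2, bit29=1)
  nb ###..: next=.  (t=0,i=19, bit28=0)
  nb ##.##: next=.  (t=1,i=11, bit27=0)
  nb ##.#.: next=#  (t=0,i=6, bit26=1)
  nb ##..#: next=.  (t=0,i=20, bit25=0)
  nb ##...: next=.  (t=7,i=5, bit24=0)
  nb #.###: next=#  (t=1,i=12, bit23=1)
  nb #.##.: next=#  (t=0,i=4, bit22=1)
  nb #.#.#: next=.  (t=1,i=4, bit21=0)
  nb #.#..: next=.  (t=0,i=7, bit20=0)
  nb #..##: next=.  (t=1,i=8, bit19=0)
  nb #..#.: next=#  (t=0,i=9, bit18=1)
  nb #...#: next=#  (t=0,i=0, bit17=1)
  nb #....: next=#  (t=2,i=14, bit16=1)
  nb .####: next=.  (t=1,i=13, bit15=0)
  nb .###.: next=#  (t=0,i=18, bit14=1)
  nb .##.#: next=.  (t=0,i=5, bit13=0)
  nb .##..: next=#  (t=4,i=3, bit12=1)
  nb .#.##: next=.  (t=0,i=3, bit11=0)
  nb .#.#.: next=#  (t=1,i=5, bit10=1)
  nb .#..#: next=.  (t=0,i=8, bit9=0)
  nb .#...: next=#  (t=0,i=14, bit8=1)
  nb ..###: next=#  (t=0,i=17, bit7=1)
  nb ..##.: next=#  (t=1,i=9, bit6=1)
  nb ..#.#: next=#  (t=0,i=2, bit5=1)
  nb ..#..: next=#  (t=0,i=10, bit4=1)
  nb ...##: next=#  (t=0,i=16, bit3=1)
  nb ...#.: next=#  (t=0,i=1, bit2=1)
  nb ....#: next=#  (t=2,i=0, bit1=1)
  nb .....: next=#  (t=2,i=15, bit0=1)
  bits 00100100110001110101010111111111 = 617043455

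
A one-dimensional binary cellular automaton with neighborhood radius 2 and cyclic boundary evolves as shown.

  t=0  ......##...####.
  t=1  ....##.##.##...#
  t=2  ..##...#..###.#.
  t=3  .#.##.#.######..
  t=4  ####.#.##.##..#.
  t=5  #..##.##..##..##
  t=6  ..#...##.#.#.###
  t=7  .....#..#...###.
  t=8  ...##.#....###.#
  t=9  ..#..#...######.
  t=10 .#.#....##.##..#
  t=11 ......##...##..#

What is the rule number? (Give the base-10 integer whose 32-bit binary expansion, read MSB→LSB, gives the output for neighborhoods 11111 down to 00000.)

2781371054

  [31] ##### => #  t=3,i=10
  [30] ####. => .  t=0,i=13
  [29] ###.# => #  t=2,i=12
  [28] ###.. => .  t=0,i=14
  [27] ##.## => .  t=1,i=6
  [26] ##.#. => #  t=2,i=13
  [25] ##..# => .  t=4,i=12
  [24] ##... => #  t=0,i=8
  [23] #.### => #  t=3,i=8
  [22] #.##. => #  t=1,i=7
  [21] #.#.# => .  t=3,i=6
  [20] #.#.. => .  t=2,i=14
  [19] #..## => #  t=2,i=9
  [18] #..#. => .  t=4,i=13
  [17] #...# => .  t=0,i=9
  [16] #.... => .  t=0,i=0
  [15] .#### => .  t=0,i=12
  [14] .###. => #  t=2,i=11
  [13] .##.# => .  t=1,i=5
  [12] .##.. => #  t=0,i=7
  [11] .#.## => #  t=3,i=2
  [10] .#.#. => .  t=6,i=10
  [9] .#..# => #  t=2,i=8
  [8] .#... => .  t=1,i=0
  [7] ..### => #  t=0,i=11
  [6] ..##. => .  t=0,i=6
  [5] ..#.# => #  t=3,i=1
  [4] ..#.. => .  t=1,i=15
  [3] ...## => #  t=0,i=5
  [2] ...#. => #  t=1,i=14
  [1] ....# => #  t=0,i=4
  [0] ..... => .  t=0,i=1
  bits 10100101110010000101101010101110 = 2781371054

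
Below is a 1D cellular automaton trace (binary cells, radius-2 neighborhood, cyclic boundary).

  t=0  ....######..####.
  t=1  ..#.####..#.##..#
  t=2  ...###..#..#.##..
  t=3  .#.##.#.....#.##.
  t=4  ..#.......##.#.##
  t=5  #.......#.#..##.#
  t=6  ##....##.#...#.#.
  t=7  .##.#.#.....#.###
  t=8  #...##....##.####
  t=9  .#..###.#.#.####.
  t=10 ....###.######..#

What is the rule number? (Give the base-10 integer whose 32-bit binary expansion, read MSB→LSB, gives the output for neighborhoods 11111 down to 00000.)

  ##### -> #   bit 31 = 1  t=0,i=6
  ####. -> .   bit 30 = 0  t=0,i=8
  ###.# -> #   bit 29 = 1  t=7,i=16
  ###.. -> .   bit 28 = 0  t=0,i=9
  ##.## -> #   bit 27 = 1  t=5,i=15
  ##.#. -> .   bit 26 = 0  t=3,i=5
  ##..# -> #   bit 25 = 1  t=0,i=10
  ##... -> #   bit 24 = 1  t=0,i=16
  #.### -> #   bit 23 = 1  t=1,i=4
  #.##. -> .   bit 22 = 0  t=1,i=12
  #.#.# -> #   bit 21 = 1  t=4,i=13
  #.#.. -> .   bit 20 = 0  t=3,i=6
  #..## -> .   bit 19 = 0  t=0,i=11
  #..#. -> .   bit 18 = 0  t=1,i=1
  #...# -> .   bit 17 = 0  t=6,i=11
  #.... -> .   bit 16 = 0  t=0,i=0
  .#### -> #   bit 15 = 1  t=0,i=5
  .###. -> #   bit 14 = 1  t=2,i=4
  .##.# -> .   bit 13 = 0  t=3,i=4
  .##.. -> #   bit 12 = 1  t=1,i=13
  .#.## -> #   bit 11 = 1  t=1,i=3
  .#.#. -> #   bit 10 = 1  t=5,i=9
  .#..# -> .   bit 9 = 0  t=1,i=0
  .#... -> .   bit 8 = 0  t=3,i=7
  ..### -> #   bit 7 = 1  t=0,i=4
  ..##. -> #   bit 6 = 1  t=4,i=10
  ..#.# -> .   bit 5 = 0  t=1,i=2
  ..#.. -> .   bit 4 = 0  t=1,i=16
  ...## -> .   bit 3 = 0  t=0,i=3
  ...#. -> #   bit 2 = 1  t=3,i=11
  ....# -> #   bit 1 = 1  t=0,i=2
  ..... -> .   bit 0 = 0  t=0,i=1
  bits 10101011101000001101110011000110 = 2879446214

2879446214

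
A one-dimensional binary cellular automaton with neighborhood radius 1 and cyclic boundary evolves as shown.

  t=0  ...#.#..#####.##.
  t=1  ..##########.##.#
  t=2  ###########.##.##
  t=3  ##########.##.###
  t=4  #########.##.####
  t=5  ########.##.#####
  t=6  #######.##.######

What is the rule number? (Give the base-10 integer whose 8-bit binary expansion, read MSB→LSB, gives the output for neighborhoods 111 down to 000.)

190

  ###|#  b7=1 t=0,i=9
  ##.|.  b6=0 t=0,i=12
  #.#|#  b5=1 t=0,i=4
  #..|#  b4=1 t=0,i=6
  .##|#  b3=1 t=0,i=8
  .#.|#  b2=1 t=0,i=3
  ..#|#  b1=1 t=0,i=2
  ...|.  b0=0 t=0,i=0
  bits 10111110 = 190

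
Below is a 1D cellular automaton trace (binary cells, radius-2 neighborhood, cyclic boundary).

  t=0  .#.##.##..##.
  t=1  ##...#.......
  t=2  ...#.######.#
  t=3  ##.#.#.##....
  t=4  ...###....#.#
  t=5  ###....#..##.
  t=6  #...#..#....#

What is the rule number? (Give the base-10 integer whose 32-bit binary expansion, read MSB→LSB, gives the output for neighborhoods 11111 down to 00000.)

  #####|#  b31=1 t=2,i=7
  ####.|.  b30=0 t=2,i=9
  ###.#|.  b29=0 t=2,i=10
  ###..|.  b28=0 t=4,i=5
  ##.##|#  b27=1 t=0,i=5
  ##.#.|.  b26=0 t=2,i=11
  ##..#|.  b25=0 t=0,i=8
  ##...|.  b24=0 t=1,i=2
  #.###|#  b23=1 t=2,i=5
  #.##.|.  b22=0 t=0,i=3
  #.#.#|#  b21=1 t=3,i=3
  #.#..|.  b20=0 t=2,i=12
  #..##|.  b19=0 t=0,i=9
  #..#.|#  b18=1 t=0,i=0
  #...#|#  b17=1 t=1,i=3
  #....|#  b16=1 t=1,i=7
  .####|.  b15=0 t=2,i=6
  .###.|.  b14=0 t=4,i=4
  .##.#|.  b13=0 t=0,i=4
  .##..|.  b12=0 t=0,i=7
  .#.##|.  b11=0 t=0,i=2
  .#.#.|#  b10=1 t=3,i=4
  .#..#|.  b9=0 t=5,i=8
  .#...|#  b8=1 t=1,i=6
  ..###|.  b7=0 t=4,i=3
  ..##.|.  b6=0 t=0,i=10
  ..#.#|#  b5=1 t=0,i=1
  ..#..|#  b4=1 t=1,i=5
  ...##|#  b3=1 t=1,i=12
  ...#.|.  b2=0 t=1,i=4
  ....#|.  b1=0 t=1,i=11
  .....|#  b0=1 t=1,i=8
  bits 10001000101001110000010100111001 = 2292647225

2292647225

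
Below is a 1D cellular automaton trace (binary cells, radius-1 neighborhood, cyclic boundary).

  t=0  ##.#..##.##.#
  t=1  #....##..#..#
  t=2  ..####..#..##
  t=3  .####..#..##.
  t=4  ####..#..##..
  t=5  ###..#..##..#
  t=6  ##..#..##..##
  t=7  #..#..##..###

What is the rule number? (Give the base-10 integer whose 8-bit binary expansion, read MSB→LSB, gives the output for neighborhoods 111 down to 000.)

  ###|#  b7=1 t=0,i=0
  ##.|.  b6=0 t=0,i=1
  #.#|.  b5=0 t=0,i=2
  #..|.  b4=0 t=0,i=4
  .##|#  b3=1 t=0,i=6
  .#.|.  b2=0 t=0,i=3
  ..#|#  b1=1 t=0,i=5
  ...|#  b0=1 t=1,i=2
  bits 10001011 = 139

139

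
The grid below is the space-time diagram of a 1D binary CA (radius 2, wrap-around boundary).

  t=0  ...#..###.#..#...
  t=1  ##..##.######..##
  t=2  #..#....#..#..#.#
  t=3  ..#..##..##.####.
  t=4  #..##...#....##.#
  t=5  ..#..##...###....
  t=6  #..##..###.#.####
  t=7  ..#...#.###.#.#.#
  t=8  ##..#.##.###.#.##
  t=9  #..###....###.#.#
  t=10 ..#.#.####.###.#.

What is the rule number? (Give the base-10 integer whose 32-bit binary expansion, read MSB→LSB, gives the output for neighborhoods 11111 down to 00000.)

  nb #####: next=.  (t=1,i=9, bit31=0)
  nb ####.: next=#  (t=1,i=0, bit30=1)
  nb ###.#: next=#  (t=0,i=8, bit29=1)
  nb ###..: next=.  (t=1,i=1, bit28=0)
  nb ##.##: next=.  (t=1,i=6, bit27=0)
  nb ##.#.: next=#  (t=0,i=9, bit26=1)
  nb ##..#: next=.  (t=1,i=2, bit25=0)
  nb ##...: next=#  (t=3,i=16, bit24=1)
  nb #.###: next=.  (t=1,i=7, bit23=0)
  nb #.##.: next=.  (t=2,i=16, bit22=0)
  nb #.#.#: next=.  (t=6,i=11, bit21=0)
  nb #.#..: next=#  (t=0,i=10, bit20=1)
  nb #..##: next=#  (t=0,i=5, bit19=1)
  nb #..#.: next=#  (t=0,i=12, bit18=1)
  nb #...#: next=#  (t=3,i=0, bit17=1)
  nb #....: next=#  (t=0,i=15, bit16=1)
  nb .####: next=#  (t=1,i=8, bit15=1)
  nb .###.: next=#  (t=0,i=7, bit14=1)
  nb .##.#: next=.  (t=1,i=5, bit13=0)
  nb .##..: next=.  (t=2,i=0, bit12=0)
  nb .#.##: next=#  (t=2,i=15, bit11=1)
  nb .#.#.: next=#  (t=7,i=13, bit10=1)
  nb .#..#: next=#  (t=0,i=4, bit9=1)
  nb .#...: next=.  (t=0,i=14, bit8=0)
  nb ..###: next=.  (t=0,i=6, bit7=0)
  nb ..##.: next=.  (t=1,i=4, bit6=0)
  nb ..#.#: next=#  (t=2,i=14, bit5=1)
  nb ..#..: next=.  (t=0,i=3, bit4=0)
  nb ...##: next=#  (t=4,i=12, bit3=1)
  nb ...#.: next=.  (t=0,i=2, bit2=0)
  nb ....#: next=#  (t=0,i=1, bit1=1)
  nb .....: next=#  (t=0,i=0, bit0=1)
  bits 01100101000111111100111000101011 = 1696583211

1696583211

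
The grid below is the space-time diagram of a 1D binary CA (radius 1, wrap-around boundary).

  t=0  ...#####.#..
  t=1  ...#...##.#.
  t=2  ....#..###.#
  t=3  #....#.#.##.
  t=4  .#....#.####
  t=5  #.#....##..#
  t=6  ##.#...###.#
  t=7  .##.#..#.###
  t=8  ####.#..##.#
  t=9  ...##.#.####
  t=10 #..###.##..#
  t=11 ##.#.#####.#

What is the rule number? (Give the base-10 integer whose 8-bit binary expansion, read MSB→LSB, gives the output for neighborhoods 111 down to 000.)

  [7] ### => .  t=0,i=4
  [6] ##. => #  t=0,i=7
  [5] #.# => #  t=0,i=8
  [4] #.. => #  t=0,i=10
  [3] .## => #  t=0,i=3
  [2] .#. => .  t=0,i=9
  [1] ..# => .  t=0,i=2
  [0] ... => .  t=0,i=0
  bits 01111000 = 120

120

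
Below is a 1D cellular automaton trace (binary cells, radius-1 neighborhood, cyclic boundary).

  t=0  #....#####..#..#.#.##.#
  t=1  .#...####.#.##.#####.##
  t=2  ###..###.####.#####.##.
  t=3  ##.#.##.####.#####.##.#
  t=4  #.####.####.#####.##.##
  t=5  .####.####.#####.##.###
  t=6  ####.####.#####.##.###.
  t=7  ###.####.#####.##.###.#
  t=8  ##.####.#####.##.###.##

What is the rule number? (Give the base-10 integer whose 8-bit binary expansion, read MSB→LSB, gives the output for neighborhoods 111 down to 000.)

188

  ### -> #   bit 7 = 1  t=0,i=6
  ##. -> .   bit 6 = 0  t=0,i=0
  #.# -> #   bit 5 = 1  t=0,i=16
  #.. -> #   bit 4 = 1  t=0,i=1
  .## -> #   bit 3 = 1  t=0,i=5
  .#. -> #   bit 2 = 1  t=0,i=12
  ..# -> .   bit 1 = 0  t=0,i=4
  ... -> .   bit 0 = 0  t=0,i=2
  bits 10111100 = 188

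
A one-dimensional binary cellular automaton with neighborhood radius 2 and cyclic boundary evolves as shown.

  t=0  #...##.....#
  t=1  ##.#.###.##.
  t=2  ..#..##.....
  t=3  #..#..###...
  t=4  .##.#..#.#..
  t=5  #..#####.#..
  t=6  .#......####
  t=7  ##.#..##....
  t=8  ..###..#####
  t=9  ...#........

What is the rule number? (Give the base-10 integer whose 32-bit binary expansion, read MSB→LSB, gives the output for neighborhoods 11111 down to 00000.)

  nb #####: next=.  (t=5,i=5, bit31=0)
  nb ####.: next=.  (t=5,i=6, bit30=0)
  nb ###.#: next=.  (t=1,i=7, bit29=0)
  nb ###..: next=.  (t=3,i=8, bit28=0)
  nb ##.##: next=.  (t=1,i=8, bit27=0)
  nb ##.#.: next=#  (t=1,i=2, bit26=1)
  nb ##..#: next=.  (t=8,i=0, bit25=0)
  nb ##...: next=#  (t=0,i=1, bit24=1)
  nb #.###: next=#  (t=1,i=5, bit23=1)
  nb #.##.: next=.  (t=1,i=0, bit22=0)
  nb #.#.#: next=.  (t=1,i=3, bit21=0)
  nb #.#..: next=#  (t=4,i=4, bit20=1)
  nb #..##: next=.  (t=2,i=4, bit19=0)
  nb #..#.: next=#  (t=3,i=2, bit18=1)
  nb #...#: next=.  (t=0,i=2, bit17=0)
  nb #....: next=#  (t=0,i=7, bit16=1)
  nb .####: next=.  (t=5,i=4, bit15=0)
  nb .###.: next=#  (t=1,i=6, bit14=1)
  nb .##.#: next=.  (t=1,i=1, bit13=0)
  nb .##..: next=#  (t=0,i=0, bit12=1)
  nb .#.##: next=.  (t=1,i=4, bit11=0)
  nb .#.#.: next=.  (t=4,i=8, bit10=0)
  nb .#..#: next=#  (t=2,i=3, bit9=1)
  nb .#...: next=.  (t=4,i=10, bit8=0)
  nb ..###: next=.  (t=3,i=6, bit7=0)
  nb ..##.: next=.  (t=0,i=4, bit6=0)
  nb ..#.#: next=#  (t=4,i=7, bit5=1)
  nb ..#..: next=.  (t=2,i=2, bit4=0)
  nb ...##: next=#  (t=0,i=3, bit3=1)
  nb ...#.: next=.  (t=2,i=1, bit2=0)
  nb ....#: next=#  (t=0,i=9, bit1=1)
  nb .....: next=.  (t=0,i=8, bit0=0)
  bits 00000101100101010101001000101010 = 93671978

93671978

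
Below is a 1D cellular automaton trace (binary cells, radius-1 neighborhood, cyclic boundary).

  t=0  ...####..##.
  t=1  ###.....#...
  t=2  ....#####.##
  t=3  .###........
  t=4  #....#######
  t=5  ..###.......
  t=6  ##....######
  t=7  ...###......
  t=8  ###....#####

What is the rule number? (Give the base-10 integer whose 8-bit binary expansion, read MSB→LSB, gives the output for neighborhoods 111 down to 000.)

7

  nb ###: next=.  (t=0,i=4, bit7=0)
  nb ##.: next=.  (t=0,i=6, bit6=0)
  nb #.#: next=.  (t=2,i=9, bit5=0)
  nb #..: next=.  (t=0,i=7, bit4=0)
  nb .##: next=.  (t=0,i=3, bit3=0)
  nb .#.: next=#  (t=1,i=8, bit2=1)
  nb ..#: next=#  (t=0,i=2, bit1=1)
  nb ...: next=#  (t=0,i=0, bit0=1)
  bits 00000111 = 7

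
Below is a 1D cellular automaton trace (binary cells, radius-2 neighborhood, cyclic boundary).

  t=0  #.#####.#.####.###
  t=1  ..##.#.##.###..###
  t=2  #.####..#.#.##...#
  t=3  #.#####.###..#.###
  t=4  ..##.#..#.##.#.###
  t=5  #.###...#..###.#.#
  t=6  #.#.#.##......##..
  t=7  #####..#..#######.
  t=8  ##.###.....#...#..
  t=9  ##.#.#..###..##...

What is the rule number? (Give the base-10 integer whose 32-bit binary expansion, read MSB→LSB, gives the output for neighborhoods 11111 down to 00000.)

1453503599

  #####|.  b31=0 t=0,i=4
  ####.|#  b30=1 t=0,i=5
  ###.#|.  b29=0 t=0,i=0
  ###..|#  b28=1 t=1,i=12
  ##.##|.  b27=0 t=0,i=1
  ##.#.|#  b26=1 t=0,i=7
  ##..#|#  b25=1 t=1,i=0
  ##...|.  b24=0 t=2,i=14
  #.###|#  b23=1 t=0,i=2
  #.##.|.  b22=0 t=1,i=7
  #.#.#|#  b21=1 t=0,i=8
  #.#..|.  b20=0 t=4,i=5
  #..##|.  b19=0 t=1,i=1
  #..#.|.  b18=0 t=2,i=7
  #...#|#  b17=1 t=2,i=15
  #....|.  b16=0 t=6,i=9
  .####|#  b15=1 t=0,i=3
  .###.|.  b14=0 t=1,i=11
  .##.#|#  b13=1 t=1,i=3
  .##..|#  b12=1 t=2,i=13
  .#.##|.  b11=0 t=0,i=9
  .#.#.|#  b10=1 t=2,i=9
  .#..#|.  b9=0 t=4,i=6
  .#...|.  b8=0 t=8,i=12
  ..###|.  b7=0 t=1,i=15
  ..##.|#  b6=1 t=1,i=2
  ..#.#|#  b5=1 t=2,i=8
  ..#..|.  b4=0 t=5,i=8
  ...##|#  b3=1 t=2,i=16
  ...#.|#  b2=1 t=5,i=7
  ....#|#  b1=1 t=6,i=12
  .....|#  b0=1 t=6,i=10
  bits 01010110101000101011010001101111 = 1453503599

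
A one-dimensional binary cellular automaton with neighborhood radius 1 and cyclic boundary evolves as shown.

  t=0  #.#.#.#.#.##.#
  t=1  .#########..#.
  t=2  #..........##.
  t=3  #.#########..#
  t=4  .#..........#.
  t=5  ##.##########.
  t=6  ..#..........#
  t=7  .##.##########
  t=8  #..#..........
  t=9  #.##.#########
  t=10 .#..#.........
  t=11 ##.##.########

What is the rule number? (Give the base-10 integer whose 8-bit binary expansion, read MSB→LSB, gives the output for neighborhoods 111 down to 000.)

39

  nb ###: next=.  (t=1,i=2, bit7=0)
  nb ##.: next=.  (t=0,i=0, bit6=0)
  nb #.#: next=#  (t=0,i=1, bit5=1)
  nb #..: next=.  (t=1,i=10, bit4=0)
  nb .##: next=.  (t=0,i=10, bit3=0)
  nb .#.: next=#  (t=0,i=2, bit2=1)
  nb ..#: next=#  (t=1,i=0, bit1=1)
  nb ...: next=#  (t=2,i=2, bit0=1)
  bits 00100111 = 39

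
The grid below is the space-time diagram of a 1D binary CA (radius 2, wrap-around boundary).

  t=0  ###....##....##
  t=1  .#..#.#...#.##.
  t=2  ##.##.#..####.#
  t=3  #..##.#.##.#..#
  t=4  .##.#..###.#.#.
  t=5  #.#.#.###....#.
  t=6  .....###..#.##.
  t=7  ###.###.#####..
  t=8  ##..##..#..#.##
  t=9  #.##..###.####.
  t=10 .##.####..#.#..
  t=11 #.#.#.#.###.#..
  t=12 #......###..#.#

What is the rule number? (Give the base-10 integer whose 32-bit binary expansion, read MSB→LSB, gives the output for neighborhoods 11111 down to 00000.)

1121806525

  [31] ##### => .  t=0,i=0
  [30] ####. => #  t=0,i=1
  [29] ###.# => .  t=2,i=1
  [28] ###.. => .  t=0,i=2
  [27] ##.## => .  t=2,i=2
  [26] ##.#. => .  t=2,i=5
  [25] ##..# => #  t=1,i=14
  [24] ##... => .  t=0,i=3
  [23] #.### => #  t=2,i=14
  [22] #.##. => #  t=1,i=12
  [21] #.#.# => .  t=3,i=6
  [20] #.#.. => #  t=1,i=6
  [19] #..## => #  t=2,i=8
  [18] #..#. => #  t=1,i=0
  [17] #...# => .  t=1,i=8
  [16] #.... => #  t=0,i=4
  [15] .#### => .  t=0,i=14
  [14] .###. => #  t=2,i=0
  [13] .##.# => #  t=2,i=4
  [12] .##.. => .  t=0,i=8
  [11] .#.## => #  t=1,i=11
  [10] .#.#. => .  t=1,i=5
  [9] .#..# => .  t=1,i=2
  [8] .#... => .  t=1,i=7
  [7] ..### => #  t=0,i=13
  [6] ..##. => .  t=0,i=7
  [5] ..#.# => #  t=1,i=4
  [4] ..#.. => #  t=1,i=1
  [3] ...## => #  t=0,i=6
  [2] ...#. => #  t=1,i=9
  [1] ....# => .  t=0,i=5
  [0] ..... => #  t=6,i=1
  bits 01000010110111010110100010111101 = 1121806525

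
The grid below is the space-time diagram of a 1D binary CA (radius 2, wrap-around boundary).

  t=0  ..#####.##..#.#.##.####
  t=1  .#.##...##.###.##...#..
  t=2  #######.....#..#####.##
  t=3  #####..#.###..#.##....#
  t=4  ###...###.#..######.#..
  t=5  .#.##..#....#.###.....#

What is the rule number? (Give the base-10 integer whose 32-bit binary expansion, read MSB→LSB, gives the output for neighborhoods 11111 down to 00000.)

  nb #####: next=#  (t=0,i=4, bit31=1)
  nb ####.: next=.  (t=0,i=5, bit30=0)
  nb ###.#: next=.  (t=0,i=6, bit29=0)
  nb ###..: next=.  (t=0,i=22, bit28=0)
  nb ##.##: next=.  (t=0,i=7, bit27=0)
  nb ##.#.: next=.  (t=4,i=9, bit26=0)
  nb ##..#: next=.  (t=0,i=0, bit25=0)
  nb ##...: next=#  (t=1,i=5, bit24=1)
  nb #.###: next=.  (t=0,i=19, bit23=0)
  nb #.##.: next=#  (t=0,i=8, bit22=1)
  nb #.#.#: next=.  (t=0,i=14, bit21=0)
  nb #.#..: next=.  (t=4,i=10, bit20=0)
  nb #..##: next=#  (t=0,i=1, bit19=1)
  nb #..#.: next=#  (t=0,i=11, bit18=1)
  nb #...#: next=#  (t=1,i=6, bit17=1)
  nb #....: next=.  (t=2,i=8, bit16=0)
  nb .####: next=#  (t=0,i=3, bit15=1)
  nb .###.: next=#  (t=1,i=12, bit14=1)
  nb .##.#: next=.  (t=0,i=17, bit13=0)
  nb .##..: next=#  (t=0,i=9, bit12=1)
  nb .#.##: next=#  (t=0,i=15, bit11=1)
  nb .#.#.: next=#  (t=0,i=13, bit10=1)
  nb .#..#: next=.  (t=2,i=13, bit9=0)
  nb .#...: next=#  (t=1,i=21, bit8=1)
  nb ..###: next=.  (t=0,i=2, bit7=0)
  nb ..##.: next=.  (t=1,i=8, bit6=0)
  nb ..#.#: next=#  (t=0,i=12, bit5=1)
  nb ..#..: next=.  (t=1,i=20, bit4=0)
  nb ...##: next=.  (t=1,i=7, bit3=0)
  nb ...#.: next=#  (t=1,i=0, bit2=1)
  nb ....#: next=#  (t=2,i=10, bit1=1)
  nb .....: next=#  (t=2,i=9, bit0=1)
  bits 10000001010011101101110100100111 = 2169429287

2169429287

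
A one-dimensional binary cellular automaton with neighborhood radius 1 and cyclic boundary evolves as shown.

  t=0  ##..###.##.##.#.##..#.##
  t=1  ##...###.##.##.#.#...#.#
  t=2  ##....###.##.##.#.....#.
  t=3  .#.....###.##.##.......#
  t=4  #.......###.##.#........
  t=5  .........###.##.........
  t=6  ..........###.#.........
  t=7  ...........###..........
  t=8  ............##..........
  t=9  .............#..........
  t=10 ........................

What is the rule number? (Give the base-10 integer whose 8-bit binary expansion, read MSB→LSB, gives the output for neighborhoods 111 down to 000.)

224

  ### -> #   bit 7 = 1  t=0,i=0
  ##. -> #   bit 6 = 1  t=0,i=1
  #.# -> #   bit 5 = 1  t=0,i=7
  #.. -> .   bit 4 = 0  t=0,i=2
  .## -> .   bit 3 = 0  t=0,i=4
  .#. -> .   bit 2 = 0  t=0,i=14
  ..# -> .   bit 1 = 0  t=0,i=3
  ... -> .   bit 0 = 0  t=1,i=3
  bits 11100000 = 224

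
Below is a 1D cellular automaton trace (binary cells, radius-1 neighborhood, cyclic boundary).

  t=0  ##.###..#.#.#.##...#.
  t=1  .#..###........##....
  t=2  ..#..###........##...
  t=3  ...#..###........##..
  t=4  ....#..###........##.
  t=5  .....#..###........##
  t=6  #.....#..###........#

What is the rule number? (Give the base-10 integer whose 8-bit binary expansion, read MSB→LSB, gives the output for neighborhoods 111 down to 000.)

  ### -> #   bit 7 = 1  t=0,i=4
  ##. -> #   bit 6 = 1  t=0,i=1
  #.# -> .   bit 5 = 0  t=0,i=2
  #.. -> #   bit 4 = 1  t=0,i=6
  .## -> .   bit 3 = 0  t=0,i=0
  .#. -> .   bit 2 = 0  t=0,i=8
  ..# -> .   bit 1 = 0  t=0,i=7
  ... -> .   bit 0 = 0  t=0,i=17
  bits 11010000 = 208

208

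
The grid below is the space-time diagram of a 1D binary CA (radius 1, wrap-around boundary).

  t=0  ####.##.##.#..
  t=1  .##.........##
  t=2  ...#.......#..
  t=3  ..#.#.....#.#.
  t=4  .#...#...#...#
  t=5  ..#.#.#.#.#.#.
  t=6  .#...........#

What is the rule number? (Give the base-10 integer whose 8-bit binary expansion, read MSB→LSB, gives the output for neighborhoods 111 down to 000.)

146

  ### -> #   bit 7 = 1  t=0,i=1
  ##. -> .   bit 6 = 0  t=0,i=3
  #.# -> .   bit 5 = 0  t=0,i=4
  #.. -> #   bit 4 = 1  t=0,i=12
  .## -> .   bit 3 = 0  t=0,i=0
  .#. -> .   bit 2 = 0  t=0,i=11
  ..# -> #   bit 1 = 1  t=0,i=13
  ... -> .   bit 0 = 0  t=1,i=4
  bits 10010010 = 146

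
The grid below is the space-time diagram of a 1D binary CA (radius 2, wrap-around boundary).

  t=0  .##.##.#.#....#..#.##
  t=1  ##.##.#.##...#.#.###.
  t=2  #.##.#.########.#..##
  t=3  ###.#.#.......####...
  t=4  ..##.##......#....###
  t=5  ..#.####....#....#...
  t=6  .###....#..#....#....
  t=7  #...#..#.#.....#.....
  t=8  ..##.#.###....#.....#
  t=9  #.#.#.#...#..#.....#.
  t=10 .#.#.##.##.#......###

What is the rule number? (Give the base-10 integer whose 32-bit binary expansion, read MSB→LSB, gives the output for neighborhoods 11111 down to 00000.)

  [31] ##### => .  t=2,i=9
  [30] ####. => .  t=2,i=13
  [29] ###.# => #  t=1,i=19
  [28] ###.. => .  t=3,i=17
  [27] ##.## => #  t=0,i=0
  [26] ##.#. => #  t=0,i=6
  [25] ##..# => .  t=4,i=0
  [24] ##... => #  t=1,i=10
  [23] #.### => .  t=1,i=17
  [22] #.##. => #  t=0,i=1
  [21] #.#.# => .  t=0,i=7
  [20] #.#.. => #  t=0,i=9
  [19] #..## => .  t=2,i=18
  [18] #..#. => .  t=0,i=16
  [17] #...# => #  t=1,i=11
  [16] #.... => .  t=0,i=11
  [15] .#### => .  t=2,i=8
  [14] .###. => .  t=1,i=18
  [13] .##.# => .  t=0,i=2
  [12] .##.. => #  t=1,i=9
  [11] .#.## => #  t=0,i=18
  [10] .#.#. => #  t=0,i=8
  [9] .#..# => #  t=0,i=15
  [8] .#... => .  t=0,i=10
  [7] ..### => .  t=2,i=19
  [6] ..##. => #  t=4,i=2
  [5] ..#.# => #  t=0,i=17
  [4] ..#.. => .  t=0,i=14
  [3] ...## => #  t=3,i=13
  [2] ...#. => #  t=0,i=13
  [1] ....# => .  t=0,i=12
  [0] ..... => .  t=3,i=9
  bits 00101101010100100001111001101100 = 760356460

760356460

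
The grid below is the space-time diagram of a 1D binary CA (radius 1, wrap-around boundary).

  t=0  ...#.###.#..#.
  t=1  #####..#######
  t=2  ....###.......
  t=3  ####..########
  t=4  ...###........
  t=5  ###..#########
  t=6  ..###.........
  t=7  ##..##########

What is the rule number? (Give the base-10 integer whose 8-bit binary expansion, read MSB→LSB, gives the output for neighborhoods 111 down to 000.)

119

  nb ###: next=.  (t=0,i=6, bit7=0)
  nb ##.: next=#  (t=0,i=7, bit6=1)
  nb #.#: next=#  (t=0,i=4, bit5=1)
  nb #..: next=#  (t=0,i=10, bit4=1)
  nb .##: next=.  (t=0,i=5, bit3=0)
  nb .#.: next=#  (t=0,i=3, bit2=1)
  nb ..#: next=#  (t=0,i=2, bit1=1)
  nb ...: next=#  (t=0,i=0, bit0=1)
  bits 01110111 = 119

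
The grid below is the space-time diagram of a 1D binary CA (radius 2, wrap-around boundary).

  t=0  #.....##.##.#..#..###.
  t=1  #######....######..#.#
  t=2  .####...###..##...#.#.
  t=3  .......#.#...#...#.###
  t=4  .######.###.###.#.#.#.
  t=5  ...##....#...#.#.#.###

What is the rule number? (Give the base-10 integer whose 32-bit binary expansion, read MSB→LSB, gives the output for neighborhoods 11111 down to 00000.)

2215989087

  ##### -> #   bit 31 = 1  t=1,i=1
  ####. -> .   bit 30 = 0  t=1,i=5
  ###.# -> .   bit 29 = 0  t=0,i=20
  ###.. -> .   bit 28 = 0  t=1,i=6
  ##.## -> .   bit 27 = 0  t=0,i=8
  ##.#. -> #   bit 26 = 1  t=0,i=11
  ##..# -> .   bit 25 = 0  t=1,i=17
  ##... -> .   bit 24 = 0  t=1,i=7
  #.### -> .   bit 23 = 0  t=1,i=21
  #.##. -> .   bit 22 = 0  t=0,i=9
  #.#.# -> .   bit 21 = 0  t=4,i=16
  #.#.. -> #   bit 20 = 1  t=0,i=0
  #..## -> .   bit 19 = 0  t=0,i=17
  #..#. -> #   bit 18 = 1  t=0,i=14
  #...# -> .   bit 17 = 0  t=2,i=6
  #.... -> #   bit 16 = 1  t=0,i=2
  .#### -> .   bit 15 = 0  t=1,i=0
  .###. -> #   bit 14 = 1  t=0,i=19
  .##.# -> .   bit 13 = 0  t=0,i=7
  .##.. -> .   bit 12 = 0  t=2,i=14
  .#.## -> #   bit 11 = 1  t=1,i=20
  .#.#. -> #   bit 10 = 1  t=2,i=19
  .#..# -> #   bit 9 = 1  t=0,i=13
  .#... -> #   bit 8 = 1  t=0,i=1
  ..### -> .   bit 7 = 0  t=0,i=18
  ..##. -> #   bit 6 = 1  t=0,i=6
  ..#.# -> .   bit 5 = 0  t=1,i=19
  ..#.. -> #   bit 4 = 1  t=0,i=15
  ...## -> #   bit 3 = 1  t=0,i=5
  ...#. -> #   bit 2 = 1  t=2,i=17
  ....# -> #   bit 1 = 1  t=0,i=4
  ..... -> #   bit 0 = 1  t=0,i=3
  bits 10000100000101010100111101011111 = 2215989087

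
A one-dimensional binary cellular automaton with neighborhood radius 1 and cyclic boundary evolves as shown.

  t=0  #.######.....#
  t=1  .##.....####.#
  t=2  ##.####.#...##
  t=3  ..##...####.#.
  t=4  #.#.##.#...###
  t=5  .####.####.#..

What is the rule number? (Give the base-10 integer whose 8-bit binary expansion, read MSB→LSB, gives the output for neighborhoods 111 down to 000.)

  ### -> .   bit 7 = 0  t=0,i=3
  ##. -> .   bit 6 = 0  t=0,i=0
  #.# -> #   bit 5 = 1  t=0,i=1
  #.. -> #   bit 4 = 1  t=0,i=8
  .## -> #   bit 3 = 1  t=0,i=2
  .#. -> #   bit 2 = 1  t=1,i=13
  ..# -> .   bit 1 = 0  t=0,i=12
  ... -> #   bit 0 = 1  t=0,i=9
  bits 00111101 = 61

61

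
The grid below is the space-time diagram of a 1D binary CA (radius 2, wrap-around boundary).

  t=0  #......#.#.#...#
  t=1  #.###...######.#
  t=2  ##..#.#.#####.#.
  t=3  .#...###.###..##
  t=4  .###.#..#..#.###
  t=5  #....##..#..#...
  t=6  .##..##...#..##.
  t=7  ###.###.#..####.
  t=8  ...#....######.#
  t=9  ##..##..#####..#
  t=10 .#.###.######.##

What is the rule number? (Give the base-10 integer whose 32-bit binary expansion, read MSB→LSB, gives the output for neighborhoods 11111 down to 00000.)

  ##### -> #   bit 31 = 1  t=1,i=10
  ####. -> #   bit 30 = 1  t=1,i=12
  ###.# -> .   bit 29 = 0  t=1,i=13
  ###.. -> #   bit 28 = 1  t=1,i=4
  ##.## -> #   bit 27 = 1  t=1,i=1
  ##.#. -> .   bit 26 = 0  t=2,i=13
  ##..# -> .   bit 25 = 0  t=2,i=2
  ##... -> .   bit 24 = 0  t=0,i=1
  #.### -> .   bit 23 = 0  t=1,i=2
  #.##. -> .   bit 22 = 0  t=1,i=15
  #.#.# -> #   bit 21 = 1  t=0,i=9
  #.#.. -> #   bit 20 = 1  t=0,i=11
  #..## -> #   bit 19 = 1  t=3,i=13
  #..#. -> .   bit 18 = 0  t=2,i=3
  #...# -> #   bit 17 = 1  t=0,i=13
  #.... -> #   bit 16 = 1  t=0,i=2
  .#### -> #   bit 15 = 1  t=1,i=9
  .###. -> .   bit 14 = 0  t=1,i=3
  .##.# -> #   bit 13 = 1  t=1,i=0
  .##.. -> #   bit 12 = 1  t=0,i=0
  .#.## -> #   bit 11 = 1  t=2,i=7
  .#.#. -> #   bit 10 = 1  t=0,i=8
  .#..# -> #   bit 9 = 1  t=4,i=6
  .#... -> #   bit 8 = 1  t=0,i=12
  ..### -> #   bit 7 = 1  t=1,i=8
  ..##. -> #   bit 6 = 1  t=0,i=15
  ..#.# -> .   bit 5 = 0  t=0,i=7
  ..#.. -> .   bit 4 = 0  t=4,i=8
  ...## -> .   bit 3 = 0  t=0,i=14
  ...#. -> .   bit 2 = 0  t=0,i=6
  ....# -> .   bit 1 = 0  t=0,i=5
  ..... -> #   bit 0 = 1  t=0,i=3
  bits 11011000001110111011111111000001 = 3627794369

3627794369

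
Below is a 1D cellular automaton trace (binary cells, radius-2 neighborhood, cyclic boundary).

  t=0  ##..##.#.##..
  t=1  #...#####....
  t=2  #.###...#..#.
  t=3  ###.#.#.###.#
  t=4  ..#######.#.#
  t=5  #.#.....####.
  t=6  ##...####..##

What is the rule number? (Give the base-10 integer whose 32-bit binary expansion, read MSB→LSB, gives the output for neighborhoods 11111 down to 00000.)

883306203

  #####|.  b31=0 t=1,i=6
  ####.|.  b30=0 t=1,i=7
  ###.#|#  b29=1 t=3,i=2
  ###..|#  b28=1 t=1,i=8
  ##.##|.  b27=0 t=3,i=11
  ##.#.|#  b26=1 t=0,i=6
  ##..#|.  b25=0 t=0,i=2
  ##...|.  b24=0 t=1,i=9
  #.###|#  b23=1 t=2,i=2
  #.##.|.  b22=0 t=0,i=9
  #.#.#|#  b21=1 t=0,i=7
  #.#..|.  b20=0 t=4,i=12
  #..##|.  b19=0 t=0,i=3
  #..#.|#  b18=1 t=2,i=10
  #...#|#  b17=1 t=1,i=2
  #....|.  b16=0 t=1,i=10
  .####|.  b15=0 t=1,i=5
  .###.|.  b14=0 t=2,i=3
  .##.#|#  b13=1 t=0,i=5
  .##..|.  b12=0 t=0,i=1
  .#.##|#  b11=1 t=0,i=8
  .#.#.|#  b10=1 t=2,i=12
  .#..#|#  b9=1 t=2,i=9
  .#...|.  b8=0 t=1,i=1
  ..###|#  b7=1 t=1,i=4
  ..##.|#  b6=1 t=0,i=0
  ..#.#|.  b5=0 t=2,i=11
  ..#..|#  b4=1 t=1,i=0
  ...##|#  b3=1 t=1,i=3
  ...#.|.  b2=0 t=1,i=12
  ....#|#  b1=1 t=1,i=11
  .....|#  b0=1 t=5,i=5
  bits 00110100101001100010111011011011 = 883306203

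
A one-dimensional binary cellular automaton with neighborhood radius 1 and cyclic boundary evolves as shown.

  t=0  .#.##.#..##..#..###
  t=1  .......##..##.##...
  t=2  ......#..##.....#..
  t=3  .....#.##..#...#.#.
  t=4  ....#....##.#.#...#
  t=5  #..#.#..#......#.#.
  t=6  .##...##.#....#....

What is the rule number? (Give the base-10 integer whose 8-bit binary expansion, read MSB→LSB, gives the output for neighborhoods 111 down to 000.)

  ### -> .   bit 7 = 0  t=0,i=17
  ##. -> .   bit 6 = 0  t=0,i=4
  #.# -> .   bit 5 = 0  t=0,i=0
  #.. -> #   bit 4 = 1  t=0,i=7
  .## -> .   bit 3 = 0  t=0,i=3
  .#. -> .   bit 2 = 0  t=0,i=1
  ..# -> #   bit 1 = 1  t=0,i=8
  ... -> .   bit 0 = 0  t=1,i=0
  bits 00010010 = 18

18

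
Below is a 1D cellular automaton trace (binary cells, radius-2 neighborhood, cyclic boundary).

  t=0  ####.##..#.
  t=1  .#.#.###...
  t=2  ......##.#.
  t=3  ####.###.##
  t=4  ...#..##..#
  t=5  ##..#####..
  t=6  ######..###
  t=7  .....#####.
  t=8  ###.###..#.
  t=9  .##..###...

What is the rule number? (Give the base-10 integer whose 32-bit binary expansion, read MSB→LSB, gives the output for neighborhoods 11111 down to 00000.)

  #####|.  b31=0 t=3,i=0
  ####.|.  b30=0 t=0,i=2
  ###.#|#  b29=1 t=0,i=3
  ###..|#  b28=1 t=1,i=7
  ##.##|.  b27=0 t=0,i=4
  ##.#.|.  b26=0 t=2,i=8
  ##..#|#  b25=1 t=0,i=7
  ##...|.  b24=0 t=1,i=8
  #.###|.  b23=0 t=0,i=0
  #.##.|#  b22=1 t=0,i=5
  #.#.#|.  b21=0 t=1,i=3
  #.#..|#  b20=1 t=2,i=9
  #..##|#  b19=1 t=4,i=5
  #..#.|.  b18=0 t=0,i=8
  #...#|#  b17=1 t=4,i=1
  #....|#  b16=1 t=1,i=9
  .####|#  b15=1 t=0,i=1
  .###.|#  b14=1 t=1,i=6
  .##.#|#  b13=1 t=2,i=7
  .##..|#  b12=1 t=0,i=6
  .#.##|.  b11=0 t=0,i=10
  .#.#.|.  b10=0 t=1,i=2
  .#..#|#  b9=1 t=4,i=4
  .#...|#  b8=1 t=2,i=10
  ..###|#  b7=1 t=5,i=4
  ..##.|#  b6=1 t=2,i=6
  ..#.#|.  b5=0 t=0,i=9
  ..#..|.  b4=0 t=4,i=3
  ...##|#  b3=1 t=2,i=5
  ...#.|.  b2=0 t=1,i=0
  ....#|.  b1=0 t=1,i=10
  .....|#  b0=1 t=2,i=1
  bits 00110010010110111111001111001001 = 844886985

844886985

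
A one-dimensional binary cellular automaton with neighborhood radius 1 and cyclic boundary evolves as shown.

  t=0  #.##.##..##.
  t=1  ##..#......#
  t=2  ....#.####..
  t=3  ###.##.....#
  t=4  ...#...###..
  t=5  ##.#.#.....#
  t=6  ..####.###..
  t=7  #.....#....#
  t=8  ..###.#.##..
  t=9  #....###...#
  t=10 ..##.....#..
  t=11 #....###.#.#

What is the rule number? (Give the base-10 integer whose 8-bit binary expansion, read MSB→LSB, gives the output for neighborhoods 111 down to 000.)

  [7] ### => .  t=1,i=0
  [6] ##. => .  t=0,i=3
  [5] #.# => #  t=0,i=1
  [4] #.. => .  t=0,i=7
  [3] .## => .  t=0,i=2
  [2] .#. => #  t=0,i=0
  [1] ..# => .  t=0,i=8
  [0] ... => #  t=1,i=6
  bits 00100101 = 37

37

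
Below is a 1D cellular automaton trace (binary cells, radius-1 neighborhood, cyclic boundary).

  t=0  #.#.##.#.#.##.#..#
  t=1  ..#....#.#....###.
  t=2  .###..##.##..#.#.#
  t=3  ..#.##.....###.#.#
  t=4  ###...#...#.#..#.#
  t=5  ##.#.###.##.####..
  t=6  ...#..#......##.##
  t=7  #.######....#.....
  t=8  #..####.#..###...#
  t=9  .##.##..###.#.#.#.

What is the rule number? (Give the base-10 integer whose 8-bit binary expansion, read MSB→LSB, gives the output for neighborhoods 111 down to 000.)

  ### -> #   bit 7 = 1  t=1,i=15
  ##. -> .   bit 6 = 0  t=0,i=0
  #.# -> .   bit 5 = 0  t=0,i=1
  #.. -> #   bit 4 = 1  t=0,i=15
  .## -> .   bit 3 = 0  t=0,i=4
  .#. -> #   bit 2 = 1  t=0,i=2
  ..# -> #   bit 1 = 1  t=0,i=16
  ... -> .   bit 0 = 0  t=1,i=0
  bits 10010110 = 150

150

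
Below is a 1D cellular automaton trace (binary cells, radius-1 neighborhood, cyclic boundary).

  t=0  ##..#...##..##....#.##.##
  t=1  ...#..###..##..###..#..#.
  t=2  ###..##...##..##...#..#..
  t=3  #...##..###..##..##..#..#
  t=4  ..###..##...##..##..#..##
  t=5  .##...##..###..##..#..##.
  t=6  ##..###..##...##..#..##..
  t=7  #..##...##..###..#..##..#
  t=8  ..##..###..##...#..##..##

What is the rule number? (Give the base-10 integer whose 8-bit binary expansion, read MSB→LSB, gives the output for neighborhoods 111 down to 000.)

11

  ###|.  b7=0 t=0,i=0
  ##.|.  b6=0 t=0,i=1
  #.#|.  b5=0 t=0,i=19
  #..|.  b4=0 t=0,i=2
  .##|#  b3=1 t=0,i=8
  .#.|.  b2=0 t=0,i=4
  ..#|#  b1=1 t=0,i=3
  ...|#  b0=1 t=0,i=6
  bits 00001011 = 11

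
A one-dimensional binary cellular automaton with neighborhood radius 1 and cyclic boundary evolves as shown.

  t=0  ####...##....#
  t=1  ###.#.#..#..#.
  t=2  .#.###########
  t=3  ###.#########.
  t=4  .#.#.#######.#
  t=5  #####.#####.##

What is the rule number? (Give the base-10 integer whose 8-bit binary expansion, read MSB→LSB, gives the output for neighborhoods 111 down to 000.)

182

  ### -> #   bit 7 = 1  t=0,i=0
  ##. -> .   bit 6 = 0  t=0,i=3
  #.# -> #   bit 5 = 1  t=1,i=3
  #.. -> #   bit 4 = 1  t=0,i=4
  .## -> .   bit 3 = 0  t=0,i=7
  .#. -> #   bit 2 = 1  t=1,i=4
  ..# -> #   bit 1 = 1  t=0,i=6
  ... -> .   bit 0 = 0  t=0,i=5
  bits 10110110 = 182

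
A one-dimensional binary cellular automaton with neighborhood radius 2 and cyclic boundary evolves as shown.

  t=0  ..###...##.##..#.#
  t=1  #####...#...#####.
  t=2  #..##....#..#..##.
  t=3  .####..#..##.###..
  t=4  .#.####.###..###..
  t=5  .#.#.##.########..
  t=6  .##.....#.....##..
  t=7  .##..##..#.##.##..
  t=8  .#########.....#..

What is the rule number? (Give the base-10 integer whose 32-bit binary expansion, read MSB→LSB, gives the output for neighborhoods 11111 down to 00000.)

1921800163

  [31] ##### => .  t=1,i=2
  [30] ####. => #  t=1,i=3
  [29] ###.# => #  t=1,i=16
  [28] ###.. => #  t=0,i=4
  [27] ##.## => .  t=0,i=10
  [26] ##.#. => .  t=2,i=17
  [25] ##..# => #  t=0,i=13
  [24] ##... => .  t=0,i=5
  [23] #.### => #  t=1,i=0
  [22] #.##. => .  t=0,i=11
  [21] #.#.# => .  t=5,i=3
  [20] #.#.. => .  t=0,i=17
  [19] #..## => #  t=0,i=1
  [18] #..#. => #  t=0,i=14
  [17] #...# => .  t=0,i=6
  [16] #.... => .  t=2,i=6
  [15] .#### => .  t=1,i=1
  [14] .###. => #  t=0,i=3
  [13] .##.# => .  t=0,i=9
  [12] .##.. => #  t=0,i=12
  [11] .#.## => .  t=4,i=2
  [10] .#.#. => #  t=0,i=16
  [9] .#..# => #  t=0,i=0
  [8] .#... => #  t=1,i=9
  [7] ..### => #  t=0,i=2
  [6] ..##. => #  t=0,i=8
  [5] ..#.# => #  t=0,i=15
  [4] ..#.. => .  t=1,i=8
  [3] ...## => .  t=0,i=7
  [2] ...#. => .  t=1,i=7
  [1] ....# => #  t=2,i=7
  [0] ..... => #  t=6,i=5
  bits 01110010100011000101011111100011 = 1921800163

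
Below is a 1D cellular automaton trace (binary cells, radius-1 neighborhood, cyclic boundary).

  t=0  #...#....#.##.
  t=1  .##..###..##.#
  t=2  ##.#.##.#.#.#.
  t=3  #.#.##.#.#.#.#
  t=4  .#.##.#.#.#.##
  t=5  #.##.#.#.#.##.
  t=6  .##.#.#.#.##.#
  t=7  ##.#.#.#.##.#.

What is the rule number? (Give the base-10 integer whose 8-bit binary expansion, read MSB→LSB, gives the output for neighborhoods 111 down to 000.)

  nb ###: next=#  (t=1,i=6, bit7=1)
  nb ##.: next=.  (t=0,i=12, bit6=0)
  nb #.#: next=#  (t=0,i=10, bit5=1)
  nb #..: next=#  (t=0,i=1, bit4=1)
  nb .##: next=#  (t=0,i=11, bit3=1)
  nb .#.: next=.  (t=0,i=0, bit2=0)
  nb ..#: next=.  (t=0,i=3, bit1=0)
  nb ...: next=#  (t=0,i=2, bit0=1)
  bits 10111001 = 185

185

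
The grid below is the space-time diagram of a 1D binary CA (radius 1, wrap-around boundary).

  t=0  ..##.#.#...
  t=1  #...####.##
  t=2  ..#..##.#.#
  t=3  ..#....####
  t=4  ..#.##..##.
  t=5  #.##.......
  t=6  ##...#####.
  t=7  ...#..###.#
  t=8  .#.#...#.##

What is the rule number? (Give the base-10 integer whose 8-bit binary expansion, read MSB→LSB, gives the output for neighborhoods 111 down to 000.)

165

  [7] ### => #  t=1,i=5
  [6] ##. => .  t=0,i=3
  [5] #.# => #  t=0,i=4
  [4] #.. => .  t=0,i=8
  [3] .## => .  t=0,i=2
  [2] .#. => #  t=0,i=5
  [1] ..# => .  t=0,i=1
  [0] ... => #  t=0,i=0
  bits 10100101 = 165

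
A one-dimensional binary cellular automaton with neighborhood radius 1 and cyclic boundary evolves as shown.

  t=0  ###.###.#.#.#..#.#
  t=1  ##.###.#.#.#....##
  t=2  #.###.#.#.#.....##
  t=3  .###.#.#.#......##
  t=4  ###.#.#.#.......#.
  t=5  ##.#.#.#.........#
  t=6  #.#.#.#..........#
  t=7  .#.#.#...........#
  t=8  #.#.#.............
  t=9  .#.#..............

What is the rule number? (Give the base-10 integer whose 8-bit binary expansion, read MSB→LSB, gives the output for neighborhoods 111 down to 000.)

  ###|#  b7=1 t=0,i=0
  ##.|.  b6=0 t=0,i=2
  #.#|#  b5=1 t=0,i=3
  #..|.  b4=0 t=0,i=13
  .##|#  b3=1 t=0,i=4
  .#.|.  b2=0 t=0,i=8
  ..#|.  b1=0 t=0,i=14
  ...|.  b0=0 t=1,i=13
  bits 10101000 = 168

168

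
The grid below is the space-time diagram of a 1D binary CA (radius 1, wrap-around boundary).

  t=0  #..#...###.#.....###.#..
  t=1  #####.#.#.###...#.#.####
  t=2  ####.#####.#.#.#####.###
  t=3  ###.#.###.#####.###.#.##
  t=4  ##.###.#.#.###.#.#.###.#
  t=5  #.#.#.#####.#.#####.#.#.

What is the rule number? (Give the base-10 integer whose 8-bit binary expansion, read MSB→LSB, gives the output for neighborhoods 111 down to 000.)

  ### -> #   bit 7 = 1  t=0,i=8
  ##. -> .   bit 6 = 0  t=0,i=9
  #.# -> #   bit 5 = 1  t=0,i=10
  #.. -> #   bit 4 = 1  t=0,i=1
  .## -> .   bit 3 = 0  t=0,i=7
  .#. -> #   bit 2 = 1  t=0,i=0
  ..# -> #   bit 1 = 1  t=0,i=2
  ... -> .   bit 0 = 0  t=0,i=5
  bits 10110110 = 182

182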